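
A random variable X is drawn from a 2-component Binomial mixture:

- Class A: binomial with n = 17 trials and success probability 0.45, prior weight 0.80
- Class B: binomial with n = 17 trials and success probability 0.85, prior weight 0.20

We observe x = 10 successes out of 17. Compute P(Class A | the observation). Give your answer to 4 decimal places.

By Bayes' theorem, P(k | x) = π_k f_k(x) / Σ_j π_j f_j(x).
Binomial probabilities:
  p_A = C(17,10)·0.45^10·0.55^7 = 19448·0.000340506·0.0152244 = 0.100818
  p_B = C(17,10)·0.85^10·0.15^7 = 19448·0.196874·1.70859e-06 = 0.00654189
Prior × likelihood for each component:
  π_A·p_A = 0.80 × 0.100818 = 0.0806546
  π_B·p_B = 0.20 × 0.00654189 = 0.00130838
Evidence: 0.0806546 + 0.00130838 = 0.0819629
P(Class A | data) = 0.0806546 / 0.0819629 ≈ 0.9840

0.9840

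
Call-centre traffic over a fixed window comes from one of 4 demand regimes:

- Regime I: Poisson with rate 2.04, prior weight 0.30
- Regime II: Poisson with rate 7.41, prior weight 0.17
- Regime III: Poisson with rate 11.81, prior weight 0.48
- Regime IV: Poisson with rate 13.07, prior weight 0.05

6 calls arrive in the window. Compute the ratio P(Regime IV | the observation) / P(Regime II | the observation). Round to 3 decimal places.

Only the two components matter; the odds are (P(Z=i) f_i(x)) / (P(Z=j) f_j(x)).
Evaluate each component's likelihood at the observed value:
  f_I = 0.0130163
  f_II = 0.139141
  f_III = 0.0279994
  f_IV = 0.0145912
0.000729562 / 0.0236539 ≈ 0.031

0.031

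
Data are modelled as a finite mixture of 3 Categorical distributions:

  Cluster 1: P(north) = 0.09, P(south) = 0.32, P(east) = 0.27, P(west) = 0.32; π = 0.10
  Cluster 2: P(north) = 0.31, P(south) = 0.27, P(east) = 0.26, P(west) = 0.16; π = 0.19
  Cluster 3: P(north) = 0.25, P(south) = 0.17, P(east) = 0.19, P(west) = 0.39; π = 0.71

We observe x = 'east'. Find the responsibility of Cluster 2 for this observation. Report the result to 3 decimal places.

P(component k | x) = w_k·f_k(x) / marginal(x), where marginal(x) = Σ_j w_j·f_j(x).
Component likelihoods at x = 'east':
  p_1 = 0.27
  p_2 = 0.26
  p_3 = 0.19
Weight by the priors:
  w_1·p_1 = 0.10 × 0.27 = 0.027
  w_2·p_2 = 0.19 × 0.26 = 0.0494
  w_3·p_3 = 0.71 × 0.19 = 0.1349
Evidence: 0.027 + 0.0494 + 0.1349 = 0.2113
So the posterior for Cluster 2 is 0.0494 / 0.2113 ≈ 0.234.

0.234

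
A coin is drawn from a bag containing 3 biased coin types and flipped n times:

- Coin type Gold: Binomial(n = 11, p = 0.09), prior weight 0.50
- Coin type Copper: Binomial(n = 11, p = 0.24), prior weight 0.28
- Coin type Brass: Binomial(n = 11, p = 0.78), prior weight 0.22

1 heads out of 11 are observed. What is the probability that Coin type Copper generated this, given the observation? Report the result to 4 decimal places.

The responsibility of component k is w_k f_k(x) divided by Σ_j w_j f_j(x).
Binomial probabilities:
  L_Gold = C(11,1)·0.09^1·0.91^10 = 11·0.09·0.389416 = 0.385522
  L_Copper = C(11,1)·0.24^1·0.76^10 = 11·0.24·0.0642889 = 0.169723
  L_Brass = C(11,1)·0.78^1·0.22^10 = 11·0.78·2.65599e-07 = 2.27884e-06
Prior × likelihood for each component:
  w_Gold·L_Gold = 0.50 × 0.385522 = 0.192761
  w_Copper·L_Copper = 0.28 × 0.169723 = 0.0475223
  w_Brass·L_Brass = 0.22 × 2.27884e-06 = 5.01345e-07
Marginal: 0.192761 + 0.0475223 + 5.01345e-07 = 0.240284
P(Coin type Copper | x) = 0.0475223 / 0.240284 ≈ 0.1978

0.1978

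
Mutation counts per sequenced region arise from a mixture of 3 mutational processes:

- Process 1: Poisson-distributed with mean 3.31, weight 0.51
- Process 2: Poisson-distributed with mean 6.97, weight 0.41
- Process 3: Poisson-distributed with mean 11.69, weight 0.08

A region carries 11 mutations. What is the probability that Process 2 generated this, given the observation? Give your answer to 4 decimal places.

Apply Bayes' rule: the posterior for each component is proportional to its prior times its likelihood at x.
Poisson probabilities:
  p_1 = e^(−3.31)·3.31^11/11! = 0.000478011
  p_2 = e^(−6.97)·6.97^11/11! = 0.0443989
  p_3 = e^(−11.69)·11.69^11/11! = 0.116923
Prior × likelihood for each component:
  π_1·p_1 = 0.51 × 0.000478011 = 0.000243785
  π_2·p_2 = 0.41 × 0.0443989 = 0.0182036
  π_3·p_3 = 0.08 × 0.116923 = 0.00935387
Sum: 0.000243785 + 0.0182036 + 0.00935387 = 0.0278012
So the posterior for Process 2 is 0.0182036 / 0.0278012 ≈ 0.6548.

0.6548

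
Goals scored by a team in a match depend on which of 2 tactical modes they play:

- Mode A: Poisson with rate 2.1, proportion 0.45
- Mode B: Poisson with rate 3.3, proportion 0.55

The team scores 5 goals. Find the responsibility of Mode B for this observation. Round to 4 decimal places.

0.7791

P(component k | x) = π_k·f_k(x) / marginal(x), where marginal(x) = Σ_j π_j·f_j(x).
Poisson probabilities:
  L_A = 0.041677
  L_B = 0.120286
Unnormalised posteriors:
  π_A·L_A = 0.45 × 0.041677 = 0.0187547
  π_B·L_B = 0.55 × 0.120286 = 0.0661575
Denominator: 0.0187547 + 0.0661575 = 0.0849122
P(Mode B | data) = 0.0661575 / 0.0849122 ≈ 0.7791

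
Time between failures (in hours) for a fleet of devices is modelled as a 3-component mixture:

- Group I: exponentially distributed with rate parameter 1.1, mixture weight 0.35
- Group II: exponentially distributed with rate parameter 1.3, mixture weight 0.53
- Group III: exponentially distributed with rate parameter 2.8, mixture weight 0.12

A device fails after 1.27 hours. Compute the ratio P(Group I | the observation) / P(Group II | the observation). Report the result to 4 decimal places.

Since P(k|x) ∝ π_k f_k(x), the posterior odds are π_i f_i(x) / (π_j f_j(x)).
Exponential densities:
  L_I = 1.1·e^(−1.1·1.27) = 1.1·e^(−1.3970) = 0.272072
  L_II = 1.3·e^(−1.3·1.27) = 1.3·e^(−1.6510) = 0.249415
  L_III = 2.8·e^(−2.8·1.27) = 2.8·e^(−3.5560) = 0.0799479
Odds = (0.35/0.53) × (0.272072/0.249415) = 0.660377 × 1.09084 ≈ 0.7204

0.7204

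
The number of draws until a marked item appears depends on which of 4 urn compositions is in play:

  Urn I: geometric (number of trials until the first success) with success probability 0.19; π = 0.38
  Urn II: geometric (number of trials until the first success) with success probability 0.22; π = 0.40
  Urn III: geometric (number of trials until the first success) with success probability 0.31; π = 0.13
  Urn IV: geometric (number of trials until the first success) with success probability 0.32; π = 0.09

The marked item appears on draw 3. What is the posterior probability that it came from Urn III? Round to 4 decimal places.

0.1438

By Bayes' theorem, P(k | x) = π_k f_k(x) / Σ_j π_j f_j(x).
Geometric probabilities:
  L_I = 0.19·(1−0.19)^2 = 0.19·0.6561 = 0.124659
  L_II = 0.22·(1−0.22)^2 = 0.22·0.6084 = 0.133848
  L_III = 0.31·(1−0.31)^2 = 0.31·0.4761 = 0.147591
  L_IV = 0.32·(1−0.32)^2 = 0.32·0.4624 = 0.147968
Prior × likelihood for each component:
  π_I·L_I = 0.38 × 0.124659 = 0.0473704
  π_II·L_II = 0.40 × 0.133848 = 0.0535392
  π_III·L_III = 0.13 × 0.147591 = 0.0191868
  π_IV·L_IV = 0.09 × 0.147968 = 0.0133171
Evidence: 0.0473704 + 0.0535392 + 0.0191868 + 0.0133171 = 0.133414
So the posterior for Urn III is 0.0191868 / 0.133414 ≈ 0.1438.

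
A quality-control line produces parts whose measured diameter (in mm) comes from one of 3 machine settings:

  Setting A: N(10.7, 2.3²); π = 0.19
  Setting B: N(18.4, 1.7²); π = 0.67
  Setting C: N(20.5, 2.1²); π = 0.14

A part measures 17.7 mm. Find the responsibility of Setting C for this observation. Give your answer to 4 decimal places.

The responsibility of component k is w_k f_k(x) divided by Σ_j w_j f_j(x).
Component likelihoods at x = 17.7 mm:
  f_A = 0.00168966
  f_B = 0.215598
  f_C = 0.0781
Unnormalised posteriors:
  w_A·f_A = 0.19 × 0.00168966 = 0.000321036
  w_B·f_B = 0.67 × 0.215598 = 0.14445
  w_C·f_C = 0.14 × 0.0781 = 0.010934
Sum: 0.000321036 + 0.14445 + 0.010934 = 0.155705
So the posterior for Setting C is 0.010934 / 0.155705 ≈ 0.0702.

0.0702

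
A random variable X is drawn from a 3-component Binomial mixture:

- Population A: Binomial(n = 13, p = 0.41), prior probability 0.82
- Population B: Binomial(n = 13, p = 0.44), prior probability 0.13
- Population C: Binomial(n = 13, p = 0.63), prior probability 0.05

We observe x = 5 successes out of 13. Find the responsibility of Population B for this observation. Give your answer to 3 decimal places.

Apply Bayes' rule: the posterior for each component is proportional to its prior times its likelihood at x.
Component likelihoods at x = 5 successes out of 13:
  L_A = C(13,5)·0.41^5·0.59^8 = 1287·0.0115856·0.014683 = 0.218934
  L_B = C(13,5)·0.44^5·0.56^8 = 1287·0.0164916·0.00967173 = 0.20528
  L_C = C(13,5)·0.63^5·0.37^8 = 1287·0.0992437·0.000351248 = 0.0448637
Weight by the priors:
  P(Z=A)·L_A = 0.82 × 0.218934 = 0.179526
  P(Z=B)·L_B = 0.13 × 0.20528 = 0.0266864
  P(Z=C)·L_C = 0.05 × 0.0448637 = 0.00224318
Marginal: 0.179526 + 0.0266864 + 0.00224318 = 0.208456
Responsibility of Population B: 0.0266864 / 0.208456 ≈ 0.128

0.128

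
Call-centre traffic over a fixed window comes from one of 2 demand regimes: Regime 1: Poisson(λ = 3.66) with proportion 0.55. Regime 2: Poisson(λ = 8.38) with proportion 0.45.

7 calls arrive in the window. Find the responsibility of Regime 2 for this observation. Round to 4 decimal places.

The responsibility of component k is π_k f_k(x) divided by Σ_j π_j f_j(x).
Component likelihoods at x = 7 calls:
  L_1 = e^(−3.66)·3.66^7/7! = 0.0449179
  L_2 = e^(−8.38)·8.38^7/7! = 0.132096
Prior × likelihood for each component:
  π_1·L_1 = 0.55 × 0.0449179 = 0.0247048
  π_2·L_2 = 0.45 × 0.132096 = 0.0594432
Sum: 0.0247048 + 0.0594432 = 0.0841481
P(Regime 2 | x) = 0.0594432 / 0.0841481 ≈ 0.7064

0.7064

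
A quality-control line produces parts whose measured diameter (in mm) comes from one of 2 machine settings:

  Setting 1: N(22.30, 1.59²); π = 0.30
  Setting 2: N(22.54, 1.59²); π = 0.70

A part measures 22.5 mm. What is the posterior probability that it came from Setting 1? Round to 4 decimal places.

0.2984

The responsibility of component k is w_k f_k(x) divided by Σ_j w_j f_j(x).
Normal densities:
  p_1 = (1/(1.59·√(2π)))·exp(−(22.5−22.30)²/(2·1.59²)) = 0.250907·exp(-0.00791) = 0.24893
  p_2 = (1/(1.59·√(2π)))·exp(−(22.5−22.54)²/(2·1.59²)) = 0.250907·exp(-0.00032) = 0.250828
Prior × likelihood for each component:
  w_1·p_1 = 0.30 × 0.24893 = 0.074679
  w_2·p_2 = 0.70 × 0.250828 = 0.175579
Marginal: 0.074679 + 0.175579 = 0.250258
So the posterior for Setting 1 is 0.074679 / 0.250258 ≈ 0.2984.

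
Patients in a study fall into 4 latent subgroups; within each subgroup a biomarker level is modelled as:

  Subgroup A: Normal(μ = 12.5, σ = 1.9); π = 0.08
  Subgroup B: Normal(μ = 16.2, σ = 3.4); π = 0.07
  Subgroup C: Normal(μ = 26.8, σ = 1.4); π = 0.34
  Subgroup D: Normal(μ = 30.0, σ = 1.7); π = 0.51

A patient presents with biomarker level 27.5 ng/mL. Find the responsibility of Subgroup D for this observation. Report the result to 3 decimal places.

By Bayes' theorem, P(k | x) = w_k f_k(x) / Σ_j w_j f_j(x).
Normal densities:
  f_A = (1/(1.9·√(2π)))·exp(−(27.5−12.5)²/(2·1.9²)) = 0.209970·exp(-31.16343) = 6.13831e-15
  f_B = (1/(3.4·√(2π)))·exp(−(27.5−16.2)²/(2·3.4²)) = 0.117336·exp(-5.52292) = 0.000468658
  f_C = (1/(1.4·√(2π)))·exp(−(27.5−26.8)²/(2·1.4²)) = 0.284959·exp(-0.12500) = 0.251475
  f_D = (1/(1.7·√(2π)))·exp(−(27.5−30.0)²/(2·1.7²)) = 0.234672·exp(-1.08131) = 0.0795888
Unnormalised posteriors:
  w_A·f_A = 0.08 × 6.13831e-15 = 4.91065e-16
  w_B·f_B = 0.07 × 0.000468658 = 3.2806e-05
  w_C·f_C = 0.34 × 0.251475 = 0.0855016
  w_D·f_D = 0.51 × 0.0795888 = 0.0405903
Marginal: 4.91065e-16 + 3.2806e-05 + 0.0855016 + 0.0405903 = 0.126125
So the posterior for Subgroup D is 0.0405903 / 0.126125 ≈ 0.322.

0.322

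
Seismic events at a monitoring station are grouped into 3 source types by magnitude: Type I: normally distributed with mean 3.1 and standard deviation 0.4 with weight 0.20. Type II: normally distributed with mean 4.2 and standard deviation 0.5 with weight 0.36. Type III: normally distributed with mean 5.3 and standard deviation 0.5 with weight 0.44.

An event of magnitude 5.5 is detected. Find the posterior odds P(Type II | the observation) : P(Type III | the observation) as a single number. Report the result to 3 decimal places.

0.030

Since P(k|x) ∝ π_k f_k(x), the posterior odds are π_i f_i(x) / (π_j f_j(x)).
Normal densities:
  L_I = (1/(0.4·√(2π)))·exp(−(5.5−3.1)²/(2·0.4²)) = 0.997356·exp(-18.00000) = 1.51897e-08
  L_II = (1/(0.5·√(2π)))·exp(−(5.5−4.2)²/(2·0.5²)) = 0.797885·exp(-3.38000) = 0.0271659
  L_III = (1/(0.5·√(2π)))·exp(−(5.5−5.3)²/(2·0.5²)) = 0.797885·exp(-0.08000) = 0.73654
Posterior odds = (π_II·L_II) / (π_III·L_III) = (0.36·0.0271659) / (0.44·0.73654) = 0.00977974 / 0.324078 ≈ 0.030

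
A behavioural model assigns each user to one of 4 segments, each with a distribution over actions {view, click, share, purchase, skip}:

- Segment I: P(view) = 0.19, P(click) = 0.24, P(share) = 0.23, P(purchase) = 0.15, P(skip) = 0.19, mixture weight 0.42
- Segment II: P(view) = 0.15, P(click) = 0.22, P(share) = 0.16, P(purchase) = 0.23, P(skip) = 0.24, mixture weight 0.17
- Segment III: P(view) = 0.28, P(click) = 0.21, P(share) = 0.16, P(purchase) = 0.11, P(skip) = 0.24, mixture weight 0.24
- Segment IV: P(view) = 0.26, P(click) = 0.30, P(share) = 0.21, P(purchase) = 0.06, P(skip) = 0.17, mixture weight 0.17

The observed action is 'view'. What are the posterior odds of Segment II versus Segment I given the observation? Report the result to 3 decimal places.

0.320

The posterior odds equal the prior odds times the likelihood ratio: (π_i/π_j)·(f_i(x)/f_j(x)).
Component likelihoods at x = 'view':
  p_I = P(view | comp) = 0.19
  p_II = P(view | comp) = 0.15
  p_III = P(view | comp) = 0.28
  p_IV = P(view | comp) = 0.26
Posterior odds = (π_II·p_II) / (π_I·p_I) = (0.17·0.15) / (0.42·0.19) = 0.0255 / 0.0798 ≈ 0.320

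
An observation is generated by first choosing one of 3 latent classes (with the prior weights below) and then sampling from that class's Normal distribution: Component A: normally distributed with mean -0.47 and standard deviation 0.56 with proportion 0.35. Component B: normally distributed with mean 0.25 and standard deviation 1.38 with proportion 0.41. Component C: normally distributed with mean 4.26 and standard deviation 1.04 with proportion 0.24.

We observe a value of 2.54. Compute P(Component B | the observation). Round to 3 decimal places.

0.561

By Bayes' theorem, P(k | x) = π_k f_k(x) / Σ_j π_j f_j(x).
Normal densities:
  f_A = 3.79492e-07
  f_B = 0.0729588
  f_C = 0.0977089
Unnormalised posteriors:
  π_A·f_A = 0.35 × 3.79492e-07 = 1.32822e-07
  π_B·f_B = 0.41 × 0.0729588 = 0.0299131
  π_C·f_C = 0.24 × 0.0977089 = 0.0234501
Denominator: 1.32822e-07 + 0.0299131 + 0.0234501 = 0.0533634
Responsibility of Component B: 0.0299131 / 0.0533634 ≈ 0.561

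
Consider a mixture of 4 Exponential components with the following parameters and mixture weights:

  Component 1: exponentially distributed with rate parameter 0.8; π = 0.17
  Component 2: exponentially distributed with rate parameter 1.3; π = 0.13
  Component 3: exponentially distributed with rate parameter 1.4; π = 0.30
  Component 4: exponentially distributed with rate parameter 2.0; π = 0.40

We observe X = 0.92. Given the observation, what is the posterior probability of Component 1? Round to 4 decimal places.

0.1814

Posterior ∝ prior × likelihood, so P(k | x) ∝ w_k f_k(x); normalise over all components.
Exponential densities:
  p_1 = 0.8·e^(−0.8·0.92) = 0.8·e^(−0.7360) = 0.383221
  p_2 = 1.3·e^(−1.3·0.92) = 1.3·e^(−1.1960) = 0.393122
  p_3 = 1.4·e^(−1.4·0.92) = 1.4·e^(−1.2880) = 0.386151
  p_4 = 2.0·e^(−2.0·0.92) = 2.0·e^(−1.8400) = 0.317635
Multiply by the mixture weights:
  w_1·p_1 = 0.17 × 0.383221 = 0.0651476
  w_2·p_2 = 0.13 × 0.393122 = 0.0511058
  w_3·p_3 = 0.30 × 0.386151 = 0.115845
  w_4·p_4 = 0.40 × 0.317635 = 0.127054
Evidence: 0.0651476 + 0.0511058 + 0.115845 + 0.127054 = 0.359153
So the posterior for Component 1 is 0.0651476 / 0.359153 ≈ 0.1814.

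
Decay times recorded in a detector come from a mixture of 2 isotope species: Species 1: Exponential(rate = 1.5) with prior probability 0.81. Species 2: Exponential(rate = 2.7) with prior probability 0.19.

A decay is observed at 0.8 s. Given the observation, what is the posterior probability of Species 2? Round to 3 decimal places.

0.139

The responsibility of component k is π_k f_k(x) divided by Σ_j π_j f_j(x).
Component likelihoods at x = 0.8 s:
  f_1 = 1.5·e^(−1.5·0.8) = 1.5·e^(−1.2000) = 0.451791
  f_2 = 2.7·e^(−2.7·0.8) = 2.7·e^(−2.1600) = 0.311378
Unnormalised posteriors:
  π_1·f_1 = 0.81 × 0.451791 = 0.365951
  π_2·f_2 = 0.19 × 0.311378 = 0.0591618
Sum: 0.365951 + 0.0591618 = 0.425113
P(Species 2 | data) = 0.0591618 / 0.425113 ≈ 0.139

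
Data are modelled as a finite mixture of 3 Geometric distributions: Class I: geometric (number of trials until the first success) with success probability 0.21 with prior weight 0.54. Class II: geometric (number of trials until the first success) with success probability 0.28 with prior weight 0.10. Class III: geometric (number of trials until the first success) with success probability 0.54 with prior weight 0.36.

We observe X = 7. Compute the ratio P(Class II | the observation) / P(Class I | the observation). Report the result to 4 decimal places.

0.1415

The posterior odds equal the prior odds times the likelihood ratio: (P(Z=i)/P(Z=j))·(f_i(x)/f_j(x)).
Geometric probabilities:
  p_I = 0.21·(1−0.21)^6 = 0.21·0.243087 = 0.0510484
  p_II = 0.28·(1−0.28)^6 = 0.28·0.139314 = 0.0390079
  p_III = 0.54·(1−0.54)^6 = 0.54·0.0094743 = 0.00511612
Odds = (0.10/0.54) × (0.0390079/0.0510484) = 0.185185 × 0.764137 ≈ 0.1415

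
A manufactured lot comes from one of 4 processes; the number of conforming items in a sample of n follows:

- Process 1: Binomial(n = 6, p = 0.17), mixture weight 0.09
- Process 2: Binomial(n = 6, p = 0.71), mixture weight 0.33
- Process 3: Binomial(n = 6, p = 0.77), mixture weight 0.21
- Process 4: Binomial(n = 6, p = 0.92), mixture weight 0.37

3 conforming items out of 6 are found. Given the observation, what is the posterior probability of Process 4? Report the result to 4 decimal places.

Posterior ∝ prior × likelihood, so P(k | x) ∝ w_k f_k(x); normalise over all components.
Binomial probabilities:
  L_1 = C(6,3)·0.17^3·0.83^3 = 20·0.004913·0.571787 = 0.0561838
  L_2 = C(6,3)·0.71^3·0.29^3 = 20·0.357911·0.024389 = 0.174582
  L_3 = C(6,3)·0.77^3·0.23^3 = 20·0.456533·0.012167 = 0.111093
  L_4 = C(6,3)·0.92^3·0.08^3 = 20·0.778688·0.000512 = 0.00797377
Multiply by the mixture weights:
  w_1·L_1 = 0.09 × 0.0561838 = 0.00505654
  w_2·L_2 = 0.33 × 0.174582 = 0.057612
  w_3·L_3 = 0.21 × 0.111093 = 0.0233295
  w_4·L_4 = 0.37 × 0.00797377 = 0.00295029
Marginal: 0.00505654 + 0.057612 + 0.0233295 + 0.00295029 = 0.0889483
Responsibility of Process 4: 0.00295029 / 0.0889483 ≈ 0.0332

0.0332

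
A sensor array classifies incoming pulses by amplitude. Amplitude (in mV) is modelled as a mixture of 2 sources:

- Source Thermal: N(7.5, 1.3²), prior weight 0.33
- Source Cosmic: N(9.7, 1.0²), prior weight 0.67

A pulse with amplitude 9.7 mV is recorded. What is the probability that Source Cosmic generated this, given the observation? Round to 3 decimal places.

P(component k | x) = π_k·f_k(x) / marginal(x), where marginal(x) = Σ_j π_j·f_j(x).
Component likelihoods at x = 9.7 mV:
  p_Thermal = 0.0732955
  p_Cosmic = 0.398942
Unnormalised posteriors:
  π_Thermal·p_Thermal = 0.33 × 0.0732955 = 0.0241875
  π_Cosmic·p_Cosmic = 0.67 × 0.398942 = 0.267291
Denominator: 0.0241875 + 0.267291 = 0.291479
Responsibility of Source Cosmic: 0.267291 / 0.291479 ≈ 0.917

0.917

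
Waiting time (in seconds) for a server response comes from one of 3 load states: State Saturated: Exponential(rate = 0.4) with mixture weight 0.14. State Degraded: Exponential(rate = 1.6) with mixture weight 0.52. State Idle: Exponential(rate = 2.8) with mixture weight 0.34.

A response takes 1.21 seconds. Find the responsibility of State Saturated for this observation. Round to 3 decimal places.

0.185

Posterior ∝ prior × likelihood, so P(k | x) ∝ P(Z=k) f_k(x); normalise over all components.
Component likelihoods at x = 1.21 seconds:
  L_Saturated = 0.246525
  L_Degraded = 0.230848
  L_Idle = 0.0945733
Multiply by the mixture weights:
  P(Z=Saturated)·L_Saturated = 0.14 × 0.246525 = 0.0345135
  P(Z=Degraded)·L_Degraded = 0.52 × 0.230848 = 0.120041
  P(Z=Idle)·L_Idle = 0.34 × 0.0945733 = 0.0321549
Sum: 0.0345135 + 0.120041 + 0.0321549 = 0.186709
So the posterior for State Saturated is 0.0345135 / 0.186709 ≈ 0.185.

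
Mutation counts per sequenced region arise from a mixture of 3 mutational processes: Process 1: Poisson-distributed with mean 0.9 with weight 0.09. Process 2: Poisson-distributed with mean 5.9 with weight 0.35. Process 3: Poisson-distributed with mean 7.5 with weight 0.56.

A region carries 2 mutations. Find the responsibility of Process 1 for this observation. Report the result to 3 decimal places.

0.368

Apply Bayes' rule: the posterior for each component is proportional to its prior times its likelihood at x.
Evaluate each component's likelihood at the observed value:
  f_1 = 0.164661
  f_2 = 0.04768
  f_3 = 0.0155555
Weight by the priors:
  w_1·f_1 = 0.09 × 0.164661 = 0.0148195
  w_2·f_2 = 0.35 × 0.04768 = 0.016688
  w_3·f_3 = 0.56 × 0.0155555 = 0.00871108
Normaliser: 0.0148195 + 0.016688 + 0.00871108 = 0.0402186
P(Process 1 | the observation) = 0.0148195 / 0.0402186 ≈ 0.368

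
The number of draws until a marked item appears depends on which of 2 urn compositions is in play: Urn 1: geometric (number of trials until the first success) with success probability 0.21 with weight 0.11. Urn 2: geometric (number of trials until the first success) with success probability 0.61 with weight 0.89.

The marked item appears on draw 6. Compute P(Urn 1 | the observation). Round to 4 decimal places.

0.5920

Posterior ∝ prior × likelihood, so P(k | x) ∝ π_k f_k(x); normalise over all components.
Evaluate each component's likelihood at the observed value:
  L_1 = 0.0646182
  L_2 = 0.00550368
Unnormalised posteriors:
  π_1·L_1 = 0.11 × 0.0646182 = 0.007108
  π_2·L_2 = 0.89 × 0.00550368 = 0.00489827
Denominator: 0.007108 + 0.00489827 = 0.0120063
Responsibility of Urn 1: 0.007108 / 0.0120063 ≈ 0.5920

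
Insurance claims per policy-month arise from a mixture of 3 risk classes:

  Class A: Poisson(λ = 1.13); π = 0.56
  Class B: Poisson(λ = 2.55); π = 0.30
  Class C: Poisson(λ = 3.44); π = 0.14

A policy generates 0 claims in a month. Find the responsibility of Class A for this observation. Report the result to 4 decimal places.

By Bayes' theorem, P(k | x) = w_k f_k(x) / Σ_j w_j f_j(x).
Poisson probabilities:
  p_A = 0.323033
  p_B = 0.0780817
  p_C = 0.0320647
Weight by the priors:
  w_A·p_A = 0.56 × 0.323033 = 0.180899
  w_B·p_B = 0.30 × 0.0780817 = 0.0234245
  w_C·p_C = 0.14 × 0.0320647 = 0.00448906
Normaliser: 0.180899 + 0.0234245 + 0.00448906 = 0.208812
So the posterior for Class A is 0.180899 / 0.208812 ≈ 0.8663.

0.8663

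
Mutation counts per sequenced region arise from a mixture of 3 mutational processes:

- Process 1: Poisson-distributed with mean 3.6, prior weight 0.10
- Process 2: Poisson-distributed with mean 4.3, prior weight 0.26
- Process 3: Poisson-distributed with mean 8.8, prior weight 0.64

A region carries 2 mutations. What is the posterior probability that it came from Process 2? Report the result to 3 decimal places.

Apply Bayes' rule: the posterior for each component is proportional to its prior times its likelihood at x.
Component likelihoods at x = 2 mutations:
  f_1 = e^(−3.6)·3.6^2/2! = 0.177058
  f_2 = e^(−4.3)·4.3^2/2! = 0.125441
  f_3 = e^(−8.8)·8.8^2/2! = 0.00583638
Unnormalised posteriors:
  π_1·f_1 = 0.10 × 0.177058 = 0.0177058
  π_2·f_2 = 0.26 × 0.125441 = 0.0326147
  π_3·f_3 = 0.64 × 0.00583638 = 0.00373529
Marginal: 0.0177058 + 0.0326147 + 0.00373529 = 0.0540558
P(Process 2 | x) ≈ 0.603

0.603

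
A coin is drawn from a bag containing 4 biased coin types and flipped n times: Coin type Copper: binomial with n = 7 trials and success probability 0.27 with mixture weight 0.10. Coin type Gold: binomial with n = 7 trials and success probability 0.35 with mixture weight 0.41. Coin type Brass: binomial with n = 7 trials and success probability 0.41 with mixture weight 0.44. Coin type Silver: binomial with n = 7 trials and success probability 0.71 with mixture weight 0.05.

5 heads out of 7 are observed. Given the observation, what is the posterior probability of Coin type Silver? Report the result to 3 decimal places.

0.216

Posterior ∝ prior × likelihood, so P(k | x) ∝ π_k f_k(x); normalise over all components.
Evaluate each component's likelihood at the observed value:
  f_Copper = 0.0160577
  f_Gold = 0.0466
  f_Brass = 0.084692
  f_Silver = 0.318645
Prior × likelihood for each component:
  π_Copper·f_Copper = 0.10 × 0.0160577 = 0.00160577
  π_Gold·f_Gold = 0.41 × 0.0466 = 0.019106
  π_Brass·f_Brass = 0.44 × 0.084692 = 0.0372645
  π_Silver·f_Silver = 0.05 × 0.318645 = 0.0159322
Marginal: 0.00160577 + 0.019106 + 0.0372645 + 0.0159322 = 0.0739085
P(Coin type Silver | 5 heads out of 7) ≈ 0.216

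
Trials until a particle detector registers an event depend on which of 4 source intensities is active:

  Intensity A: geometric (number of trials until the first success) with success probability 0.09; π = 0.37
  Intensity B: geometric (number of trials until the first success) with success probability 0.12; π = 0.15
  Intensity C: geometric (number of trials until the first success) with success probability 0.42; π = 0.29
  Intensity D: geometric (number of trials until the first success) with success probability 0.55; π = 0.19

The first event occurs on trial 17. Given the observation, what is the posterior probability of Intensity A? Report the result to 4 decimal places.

0.7582

Posterior ∝ prior × likelihood, so P(k | x) ∝ π_k f_k(x); normalise over all components.
Component likelihoods at x = 17:
  f_A = 0.09·(1−0.09)^16 = 0.09·0.221137 = 0.0199024
  f_B = 0.12·(1−0.12)^16 = 0.12·0.129337 = 0.0155204
  f_C = 0.42·(1−0.42)^16 = 0.42·0.000164002 = 6.88806e-05
  f_D = 0.55·(1−0.55)^16 = 0.55·2.82748e-06 = 1.55512e-06
Multiply by the mixture weights:
  π_A·f_A = 0.37 × 0.0199024 = 0.00736388
  π_B·f_B = 0.15 × 0.0155204 = 0.00232807
  π_C·f_C = 0.29 × 6.88806e-05 = 1.99754e-05
  π_D·f_D = 0.19 × 1.55512e-06 = 2.95472e-07
Denominator: 0.00736388 + 0.00232807 + 1.99754e-05 + 2.95472e-07 = 0.00971221
P(Intensity A | x) ≈ 0.7582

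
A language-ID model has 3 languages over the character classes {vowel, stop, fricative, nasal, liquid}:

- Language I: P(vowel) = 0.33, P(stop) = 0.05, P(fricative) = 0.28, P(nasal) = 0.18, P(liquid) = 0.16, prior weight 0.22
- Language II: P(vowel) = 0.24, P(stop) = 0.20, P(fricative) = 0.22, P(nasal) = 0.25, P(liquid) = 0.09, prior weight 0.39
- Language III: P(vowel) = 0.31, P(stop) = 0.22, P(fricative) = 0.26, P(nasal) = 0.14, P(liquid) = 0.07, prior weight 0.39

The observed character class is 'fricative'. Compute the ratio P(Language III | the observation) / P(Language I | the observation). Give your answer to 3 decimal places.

Posterior odds = (π_i f_i(x)) / (π_j f_j(x)); the normalising sum cancels.
Evaluate each component's likelihood at the observed value:
  p_I = P(fricative | comp) = 0.28
  p_II = P(fricative | comp) = 0.22
  p_III = P(fricative | comp) = 0.26
0.1014 / 0.0616 ≈ 1.646

1.646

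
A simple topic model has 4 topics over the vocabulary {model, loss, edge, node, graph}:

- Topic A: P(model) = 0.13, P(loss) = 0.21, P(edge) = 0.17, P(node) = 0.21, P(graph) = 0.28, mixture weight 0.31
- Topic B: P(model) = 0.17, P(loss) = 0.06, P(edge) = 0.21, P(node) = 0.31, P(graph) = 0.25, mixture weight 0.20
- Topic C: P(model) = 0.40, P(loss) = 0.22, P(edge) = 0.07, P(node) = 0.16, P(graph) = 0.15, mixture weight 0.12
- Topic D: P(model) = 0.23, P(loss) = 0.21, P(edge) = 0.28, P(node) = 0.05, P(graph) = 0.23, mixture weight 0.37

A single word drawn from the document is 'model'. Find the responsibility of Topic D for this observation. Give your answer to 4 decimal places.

P(component k | x) = w_k·f_k(x) / marginal(x), where marginal(x) = Σ_j w_j·f_j(x).
Evaluate each component's likelihood at the observed value:
  p_A = 0.13
  p_B = 0.17
  p_C = 0.4
  p_D = 0.23
Unnormalised posteriors:
  w_A·p_A = 0.31 × 0.13 = 0.0403
  w_B·p_B = 0.20 × 0.17 = 0.034
  w_C·p_C = 0.12 × 0.4 = 0.048
  w_D·p_D = 0.37 × 0.23 = 0.0851
Denominator: 0.0403 + 0.034 + 0.048 + 0.0851 = 0.2074
P(Topic D | 'model') = 0.0851 / 0.2074 ≈ 0.4103

0.4103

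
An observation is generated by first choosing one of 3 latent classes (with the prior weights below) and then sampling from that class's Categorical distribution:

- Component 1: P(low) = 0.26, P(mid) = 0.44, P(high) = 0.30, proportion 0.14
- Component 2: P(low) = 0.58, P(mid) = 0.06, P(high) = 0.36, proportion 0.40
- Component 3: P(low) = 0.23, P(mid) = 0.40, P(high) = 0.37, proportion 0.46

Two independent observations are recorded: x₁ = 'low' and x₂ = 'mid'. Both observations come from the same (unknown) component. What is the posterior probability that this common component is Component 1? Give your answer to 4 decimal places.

0.2217

Apply Bayes' rule: the posterior for each component is proportional to its prior times its likelihood at x.
Since both observations come from the same component, the likelihood for component k is f_k(x₁)·f_k(x₂).
  p_1 = [P(low | comp) = 0.26] × [0.44] = 0.1144
  p_2 = [P(low | comp) = 0.58] × [0.06] = 0.0348
  p_3 = [P(low | comp) = 0.23] × [0.4] = 0.092
Unnormalised posteriors:
  π_1·p_1 = 0.14 × 0.1144 = 0.016016
  π_2·p_2 = 0.40 × 0.0348 = 0.01392
  π_3·p_3 = 0.46 × 0.092 = 0.04232
Normaliser: 0.016016 + 0.01392 + 0.04232 = 0.072256
Responsibility of Component 1: 0.016016 / 0.072256 ≈ 0.2217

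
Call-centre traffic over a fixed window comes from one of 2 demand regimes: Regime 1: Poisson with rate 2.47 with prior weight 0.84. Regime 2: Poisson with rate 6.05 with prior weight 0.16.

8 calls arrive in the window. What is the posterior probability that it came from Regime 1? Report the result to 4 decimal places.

The responsibility of component k is π_k f_k(x) divided by Σ_j π_j f_j(x).
Poisson probabilities:
  p_1 = 0.00290635
  p_2 = 0.104964
Multiply by the mixture weights:
  π_1·p_1 = 0.84 × 0.00290635 = 0.00244133
  π_2·p_2 = 0.16 × 0.104964 = 0.0167943
Sum: 0.00244133 + 0.0167943 = 0.0192356
P(Regime 1 | data) = 0.00244133 / 0.0192356 ≈ 0.1269

0.1269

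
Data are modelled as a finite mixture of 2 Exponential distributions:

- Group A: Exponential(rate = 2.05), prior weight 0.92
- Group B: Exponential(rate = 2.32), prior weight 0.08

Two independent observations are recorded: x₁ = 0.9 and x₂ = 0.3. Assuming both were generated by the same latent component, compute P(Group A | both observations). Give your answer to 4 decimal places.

Apply Bayes' rule: the posterior for each component is proportional to its prior times its likelihood at x.
Since both observations come from the same component, the likelihood for component k is f_k(x₁)·f_k(x₂).
  L_A = [2.05·e^(−2.05·0.9) = 2.05·e^(−1.8450) = 0.323952] × [1.10831] = 0.35904
  L_B = [2.32·e^(−2.32·0.9) = 2.32·e^(−2.0880) = 0.287529] × [1.1567] = 0.332583
Prior × likelihood for each component:
  P(Z=A)·L_A = 0.92 × 0.35904 = 0.330317
  P(Z=B)·L_B = 0.08 × 0.332583 = 0.0266066
Denominator: 0.330317 + 0.0266066 = 0.356924
P(Group A | x) = 0.330317 / 0.356924 ≈ 0.9255

0.9255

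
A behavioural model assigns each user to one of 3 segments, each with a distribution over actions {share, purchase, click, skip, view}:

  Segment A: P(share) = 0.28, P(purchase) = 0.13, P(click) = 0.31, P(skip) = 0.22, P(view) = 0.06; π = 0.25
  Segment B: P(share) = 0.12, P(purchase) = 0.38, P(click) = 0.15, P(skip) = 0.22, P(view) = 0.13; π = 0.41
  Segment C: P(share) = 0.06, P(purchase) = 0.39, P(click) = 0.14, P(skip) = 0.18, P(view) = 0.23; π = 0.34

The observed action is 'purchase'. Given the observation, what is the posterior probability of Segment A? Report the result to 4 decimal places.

0.1013

Posterior ∝ prior × likelihood, so P(k | x) ∝ P(Z=k) f_k(x); normalise over all components.
Component likelihoods at x = 'purchase':
  f_A = 0.13
  f_B = 0.38
  f_C = 0.39
Weight by the priors:
  P(Z=A)·f_A = 0.25 × 0.13 = 0.0325
  P(Z=B)·f_B = 0.41 × 0.38 = 0.1558
  P(Z=C)·f_C = 0.34 × 0.39 = 0.1326
Normaliser: 0.0325 + 0.1558 + 0.1326 = 0.3209
So the posterior for Segment A is 0.0325 / 0.3209 ≈ 0.1013.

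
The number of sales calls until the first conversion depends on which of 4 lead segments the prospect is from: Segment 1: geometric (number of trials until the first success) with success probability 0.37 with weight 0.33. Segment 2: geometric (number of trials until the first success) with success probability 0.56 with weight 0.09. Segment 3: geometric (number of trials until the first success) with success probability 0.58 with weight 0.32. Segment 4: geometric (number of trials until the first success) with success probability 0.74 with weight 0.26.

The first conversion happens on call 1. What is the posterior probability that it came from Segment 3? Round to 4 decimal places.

0.3371

The responsibility of component k is w_k f_k(x) divided by Σ_j w_j f_j(x).
Component likelihoods at x = 1:
  L_1 = 0.37·(1−0.37)^0 = 0.37·1 = 0.37
  L_2 = 0.56·(1−0.56)^0 = 0.56·1 = 0.56
  L_3 = 0.58·(1−0.58)^0 = 0.58·1 = 0.58
  L_4 = 0.74·(1−0.74)^0 = 0.74·1 = 0.74
Multiply by the mixture weights:
  w_1·L_1 = 0.33 × 0.37 = 0.1221
  w_2·L_2 = 0.09 × 0.56 = 0.0504
  w_3·L_3 = 0.32 × 0.58 = 0.1856
  w_4·L_4 = 0.26 × 0.74 = 0.1924
Normaliser: 0.1221 + 0.0504 + 0.1856 + 0.1924 = 0.5505
P(Segment 3 | x) ≈ 0.3371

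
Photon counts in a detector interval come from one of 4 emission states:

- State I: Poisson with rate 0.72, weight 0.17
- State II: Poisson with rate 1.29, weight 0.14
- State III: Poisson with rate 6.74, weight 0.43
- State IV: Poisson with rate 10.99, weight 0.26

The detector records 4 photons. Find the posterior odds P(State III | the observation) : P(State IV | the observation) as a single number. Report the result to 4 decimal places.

Only the two components matter; the odds are (P(Z=i) f_i(x)) / (P(Z=j) f_j(x)).
Component likelihoods at x = 4 photons:
  L_I = 0.00545038
  L_II = 0.031762
  L_III = 0.101691
  L_IV = 0.0102538
0.0437272 / 0.00266598 ≈ 16.4019

16.4019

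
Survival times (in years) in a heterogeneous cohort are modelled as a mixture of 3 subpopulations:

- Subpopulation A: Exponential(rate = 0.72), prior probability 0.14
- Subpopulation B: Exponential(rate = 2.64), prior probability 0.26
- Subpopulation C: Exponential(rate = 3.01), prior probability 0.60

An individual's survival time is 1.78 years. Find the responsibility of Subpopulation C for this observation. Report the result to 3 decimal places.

Posterior ∝ prior × likelihood, so P(k | x) ∝ P(Z=k) f_k(x); normalise over all components.
Evaluate each component's likelihood at the observed value:
  f_A = 0.72·e^(−0.72·1.78) = 0.72·e^(−1.2816) = 0.199867
  f_B = 2.64·e^(−2.64·1.78) = 2.64·e^(−4.6992) = 0.0240307
  f_C = 3.01·e^(−3.01·1.78) = 3.01·e^(−5.3578) = 0.0141809
Prior × likelihood for each component:
  P(Z=A)·f_A = 0.14 × 0.199867 = 0.0279814
  P(Z=B)·f_B = 0.26 × 0.0240307 = 0.00624799
  P(Z=C)·f_C = 0.60 × 0.0141809 = 0.00850853
Marginal: 0.0279814 + 0.00624799 + 0.00850853 = 0.0427379
P(Subpopulation C | 1.78 years) = 0.00850853 / 0.0427379 ≈ 0.199

0.199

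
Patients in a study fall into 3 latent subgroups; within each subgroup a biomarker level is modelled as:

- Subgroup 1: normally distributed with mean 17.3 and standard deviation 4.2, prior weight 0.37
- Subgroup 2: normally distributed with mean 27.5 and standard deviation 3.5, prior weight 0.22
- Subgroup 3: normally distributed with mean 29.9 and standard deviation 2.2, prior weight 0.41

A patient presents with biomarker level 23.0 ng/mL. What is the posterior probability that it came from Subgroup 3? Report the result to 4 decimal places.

0.0213

By Bayes' theorem, P(k | x) = w_k f_k(x) / Σ_j w_j f_j(x).
Normal densities:
  f_1 = (1/(4.2·√(2π)))·exp(−(23.0−17.3)²/(2·4.2²)) = 0.094986·exp(-0.92092) = 0.0378191
  f_2 = (1/(3.5·√(2π)))·exp(−(23.0−27.5)²/(2·3.5²)) = 0.113984·exp(-0.82653) = 0.0498752
  f_3 = (1/(2.2·√(2π)))·exp(−(23.0−29.9)²/(2·2.2²)) = 0.181337·exp(-4.91839) = 0.00132574
Weight by the priors:
  w_1·f_1 = 0.37 × 0.0378191 = 0.0139931
  w_2·f_2 = 0.22 × 0.0498752 = 0.0109725
  w_3·f_3 = 0.41 × 0.00132574 = 0.000543553
Sum: 0.0139931 + 0.0109725 + 0.000543553 = 0.0255092
Responsibility of Subgroup 3: 0.000543553 / 0.0255092 ≈ 0.0213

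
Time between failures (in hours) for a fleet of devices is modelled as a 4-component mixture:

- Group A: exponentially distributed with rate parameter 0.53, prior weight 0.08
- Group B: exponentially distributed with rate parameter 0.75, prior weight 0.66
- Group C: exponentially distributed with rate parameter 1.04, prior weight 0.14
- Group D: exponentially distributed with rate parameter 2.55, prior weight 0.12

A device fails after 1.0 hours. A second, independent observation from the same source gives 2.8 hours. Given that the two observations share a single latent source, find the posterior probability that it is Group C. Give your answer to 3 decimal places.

0.106

P(component k | x) = P(Z=k)·f_k(x) / marginal(x), where marginal(x) = Σ_j P(Z=j)·f_j(x).
Since both observations come from the same component, the likelihood for component k is f_k(x₁)·f_k(x₂).
  L_A = [0.311961] × [0.120166] = 0.0374872
  L_B = [0.354275] × [0.0918423] = 0.0325374
  L_C = [0.367593] × [0.0565416] = 0.0207843
  L_D = [0.199108] × [0.00202152] = 0.000402501
Unnormalised posteriors:
  P(Z=A)·L_A = 0.08 × 0.0374872 = 0.00299897
  P(Z=B)·L_B = 0.66 × 0.0325374 = 0.0214747
  P(Z=C)·L_C = 0.14 × 0.0207843 = 0.0029098
  P(Z=D)·L_D = 0.12 × 0.000402501 = 4.83001e-05
Marginal: 0.00299897 + 0.0214747 + 0.0029098 + 4.83001e-05 = 0.0274318
So the posterior for Group C is 0.0029098 / 0.0274318 ≈ 0.106.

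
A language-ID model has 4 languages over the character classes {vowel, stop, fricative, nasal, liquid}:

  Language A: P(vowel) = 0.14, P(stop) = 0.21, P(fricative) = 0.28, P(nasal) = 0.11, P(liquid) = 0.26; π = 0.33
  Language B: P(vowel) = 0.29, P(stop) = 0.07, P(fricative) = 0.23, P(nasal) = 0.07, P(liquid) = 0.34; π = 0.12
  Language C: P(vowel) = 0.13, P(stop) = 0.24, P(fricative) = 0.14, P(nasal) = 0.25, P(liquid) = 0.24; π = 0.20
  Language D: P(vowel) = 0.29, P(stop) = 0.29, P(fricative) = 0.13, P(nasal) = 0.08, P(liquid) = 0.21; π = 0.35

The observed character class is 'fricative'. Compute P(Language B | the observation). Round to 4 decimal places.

0.1426

Posterior ∝ prior × likelihood, so P(k | x) ∝ P(Z=k) f_k(x); normalise over all components.
Evaluate each component's likelihood at the observed value:
  f_A = P(fricative | comp) = 0.28
  f_B = P(fricative | comp) = 0.23
  f_C = P(fricative | comp) = 0.14
  f_D = P(fricative | comp) = 0.13
Weight by the priors:
  P(Z=A)·f_A = 0.33 × 0.28 = 0.0924
  P(Z=B)·f_B = 0.12 × 0.23 = 0.0276
  P(Z=C)·f_C = 0.20 × 0.14 = 0.028
  P(Z=D)·f_D = 0.35 × 0.13 = 0.0455
Denominator: 0.0924 + 0.0276 + 0.028 + 0.0455 = 0.1935
P(Language B | x) ≈ 0.1426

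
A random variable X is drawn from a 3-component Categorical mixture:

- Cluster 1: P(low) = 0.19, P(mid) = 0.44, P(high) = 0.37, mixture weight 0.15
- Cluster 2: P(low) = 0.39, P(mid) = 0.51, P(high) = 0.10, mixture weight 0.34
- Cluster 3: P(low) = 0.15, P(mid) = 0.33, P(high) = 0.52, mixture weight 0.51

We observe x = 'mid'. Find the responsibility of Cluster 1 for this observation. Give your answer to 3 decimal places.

0.162

By Bayes' theorem, P(k | x) = P(Z=k) f_k(x) / Σ_j P(Z=j) f_j(x).
Categorical probabilities:
  p_1 = P(mid | comp) = 0.44
  p_2 = P(mid | comp) = 0.51
  p_3 = P(mid | comp) = 0.33
Unnormalised posteriors:
  P(Z=1)·p_1 = 0.15 × 0.44 = 0.066
  P(Z=2)·p_2 = 0.34 × 0.51 = 0.1734
  P(Z=3)·p_3 = 0.51 × 0.33 = 0.1683
Marginal: 0.066 + 0.1734 + 0.1683 = 0.4077
P(Cluster 1 | x) = 0.066 / 0.4077 ≈ 0.162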